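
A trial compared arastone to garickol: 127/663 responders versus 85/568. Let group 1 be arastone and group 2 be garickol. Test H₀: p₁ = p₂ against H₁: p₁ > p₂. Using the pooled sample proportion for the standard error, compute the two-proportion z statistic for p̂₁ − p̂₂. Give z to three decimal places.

z = 1.941

p̂₁ = 127/663 ≈ 0.19155, p̂₂ = 85/568 ≈ 0.14965.
Pooled p̂ = (127+85)/(663+568) = 212/1231 = 0.17222.
SE = √(p̂(1−p̂)(1/n₁+1/n₂)) = √(0.17222·0.82778·0.00326886) = √(0.000466005) = 0.02159.
z = (0.19155 − 0.14965)/0.02159 = 0.04190/0.02159 = 1.941.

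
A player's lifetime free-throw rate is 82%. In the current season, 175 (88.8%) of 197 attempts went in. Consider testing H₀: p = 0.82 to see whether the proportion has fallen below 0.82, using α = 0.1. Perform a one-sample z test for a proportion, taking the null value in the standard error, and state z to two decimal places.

z = 2.50

p̂ = 175/197 = 0.88832.
SE = √(p₀(1−p₀)/n) = √(0.1476/197) = 0.02737.
z = (0.88832 − 0.82)/0.02737 = 0.06832/0.02737 = 2.50.
p-value = P(Z < 2.496) ≈ 0.9937; since p > α = 0.1, fail to reject H₀.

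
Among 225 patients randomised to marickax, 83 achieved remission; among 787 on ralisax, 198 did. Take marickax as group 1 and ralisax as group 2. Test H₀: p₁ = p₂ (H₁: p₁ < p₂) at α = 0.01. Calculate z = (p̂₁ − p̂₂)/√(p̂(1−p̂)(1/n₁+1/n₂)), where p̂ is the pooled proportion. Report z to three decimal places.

z = 3.465

p̂₁ = 83/225 ≈ 0.368889, p̂₂ = 198/787 ≈ 0.251588.
Pooled p̂ = (83+198)/(225+787) = 281/1012 = 0.277668.
SE = √(0.200568 × 0.00571509) = 0.033857.
z = (0.368889 − 0.251588)/0.033857 = 0.117301/0.033857 = 3.465.
p-value = P(Z < 3.465) ≈ 0.9997; since p > α = 0.01, fail to reject H₀.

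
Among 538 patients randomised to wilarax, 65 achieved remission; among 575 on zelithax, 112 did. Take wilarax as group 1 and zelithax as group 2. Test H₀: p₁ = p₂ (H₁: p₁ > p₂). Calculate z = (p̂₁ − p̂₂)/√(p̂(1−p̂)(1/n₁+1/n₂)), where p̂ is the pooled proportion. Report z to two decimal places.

z = -3.37

p̂₁ = 65/538 = 0.12082, p̂₂ = 112/575 = 0.19478.
Pooled p̂ = (65+112)/(538+575) = 177/1113 = 0.15903.
SE = √(p̂(1−p̂)(1/n₁+1/n₂)) = √(0.15903·0.84097·0.00359787) = √(0.000481176) = 0.02194.
z = (0.12082 − 0.19478)/0.02194 = -0.07396/0.02194 = -3.37.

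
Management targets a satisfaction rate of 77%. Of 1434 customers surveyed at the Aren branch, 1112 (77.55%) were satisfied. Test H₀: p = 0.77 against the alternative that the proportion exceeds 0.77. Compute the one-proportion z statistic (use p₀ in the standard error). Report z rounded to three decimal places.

p̂ = 1112/1434 ≈ 0.77545.
Under H₀, SE = √(0.77·0.23/1434) = √(0.000123501) = 0.01111.
z = (0.77545 − 0.77)/0.01111 = 0.00545/0.01111 = 0.491.

z = 0.491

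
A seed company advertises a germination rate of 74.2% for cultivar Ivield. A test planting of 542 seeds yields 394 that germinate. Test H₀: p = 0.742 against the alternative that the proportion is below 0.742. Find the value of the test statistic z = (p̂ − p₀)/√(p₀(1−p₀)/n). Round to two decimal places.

p̂ = 394/542 = 0.7269.
SE = √(p₀(1−p₀)/n) = √(0.19144/542) = 0.0188.
z = (0.7269 − 0.742)/0.0188 = -0.0151/0.0188 = -0.80.
p-value = P(Z < -0.801) ≈ 0.2114.

z = -0.80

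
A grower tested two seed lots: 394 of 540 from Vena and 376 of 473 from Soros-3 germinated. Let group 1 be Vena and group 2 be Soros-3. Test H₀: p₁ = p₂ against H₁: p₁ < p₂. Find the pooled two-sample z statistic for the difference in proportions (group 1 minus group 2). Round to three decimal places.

p̂₁ = 394/540 = 0.72963, p̂₂ = 376/473 = 0.79493.
Pooled p̂ = (394+376)/(540+473) = 770/1013 = 0.76012.
SE = √(p̂(1−p̂)(1/n₁+1/n₂)) = √(0.76012·0.23988·0.00396602) = √(0.000723157) = 0.02689.
z = (0.72963 − 0.79493)/0.02689 = -0.06530/0.02689 = -2.428.
p-value = P(Z < -2.428) ≈ 0.0076.

z = -2.428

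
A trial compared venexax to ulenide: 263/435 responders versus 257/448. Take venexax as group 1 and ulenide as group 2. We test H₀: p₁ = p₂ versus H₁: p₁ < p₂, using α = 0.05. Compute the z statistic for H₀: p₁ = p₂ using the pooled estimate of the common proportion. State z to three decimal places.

p̂₁ = 263/435 ≈ 0.60460, p̂₂ = 257/448 ≈ 0.57366.
Pooled p̂ = (263+257)/(435+448) = 520/883 = 0.58890.
SE = √(p̂(1−p̂)(1/n₁+1/n₂)) = √(0.58890·0.41110·0.00453099) = √(0.00109694) = 0.03312.
z = (0.60460 − 0.57366)/0.03312 = 0.03094/0.03312 = 0.934.
p-value = P(Z < 0.934) ≈ 0.8249, so at α = 0.05 we fail to reject H₀.

z = 0.934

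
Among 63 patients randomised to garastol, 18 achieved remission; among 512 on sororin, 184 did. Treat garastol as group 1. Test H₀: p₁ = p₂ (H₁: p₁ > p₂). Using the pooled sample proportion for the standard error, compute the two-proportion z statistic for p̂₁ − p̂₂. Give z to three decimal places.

z = -1.156

p̂₁ = 18/63 = 0.28571, p̂₂ = 184/512 = 0.35938.
Pooled p̂ = (18+184)/(63+512) = 202/575 = 0.35130.
SE = √(p̂(1−p̂)(1/n₁+1/n₂)) = √(0.35130·0.64870·0.0178261) = √(0.00406239) = 0.06374.
z = (0.28571 − 0.35938)/0.06374 = -0.07367/0.06374 = -1.156.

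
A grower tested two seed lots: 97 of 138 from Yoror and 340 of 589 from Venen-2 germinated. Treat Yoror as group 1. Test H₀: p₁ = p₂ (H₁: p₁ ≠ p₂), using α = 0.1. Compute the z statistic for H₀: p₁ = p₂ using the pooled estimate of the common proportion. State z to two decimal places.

z = 2.71

p̂₁ = 97/138 ≈ 0.7029, p̂₂ = 340/589 ≈ 0.5772.
Pooled p̂ = (97+340)/(138+589) = 437/727 = 0.6011.
SE = √(p̂(1−p̂)(1/n₁+1/n₂)) = √(0.6011·0.3989·0.00894417) = √(0.00214462) = 0.0463.
z = (0.7029 − 0.5772)/0.0463 = 0.1257/0.0463 = 2.71.
p-value = 2·P(Z > 2.713) ≈ 0.0067. With α = 0.1, reject H₀.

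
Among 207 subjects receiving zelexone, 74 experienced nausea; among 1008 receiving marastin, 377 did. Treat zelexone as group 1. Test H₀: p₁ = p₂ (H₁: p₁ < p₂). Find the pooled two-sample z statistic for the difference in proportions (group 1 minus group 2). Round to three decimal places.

z = -0.448

p̂₁ = 74/207 = 0.35749, p̂₂ = 377/1008 = 0.37401.
Pooled p̂ = (74+377)/(207+1008) = 451/1215 = 0.37119.
SE = √(p̂(1−p̂)(1/n₁+1/n₂)) = √(0.37119·0.62881·0.00582298) = √(0.00135914) = 0.03687.
z = (0.35749 − 0.37401)/0.03687 = -0.01652/0.03687 = -0.448.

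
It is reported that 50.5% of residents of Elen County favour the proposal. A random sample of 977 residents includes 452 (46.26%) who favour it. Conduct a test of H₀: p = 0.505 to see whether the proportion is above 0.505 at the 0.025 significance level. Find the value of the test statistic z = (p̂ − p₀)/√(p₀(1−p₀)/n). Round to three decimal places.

z = -2.648

p̂ = 452/977 = 0.462641.
Standard error under H₀: √(0.505×0.495/977) = 0.015996.
z = (0.462641 − 0.505)/0.015996 = -0.042359/0.015996 = -2.648.
p-value = P(Z > -2.648) ≈ 0.9960. With α = 0.025, fail to reject H₀.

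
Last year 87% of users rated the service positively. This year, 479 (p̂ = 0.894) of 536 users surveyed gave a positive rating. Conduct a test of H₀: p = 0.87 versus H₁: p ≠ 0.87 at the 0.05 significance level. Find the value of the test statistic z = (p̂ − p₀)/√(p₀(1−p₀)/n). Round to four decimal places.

p̂ = 479/536 ≈ 0.893657.
Standard error under H₀: √(0.87×0.13/536) = 0.014526.
z = (0.893657 − 0.87)/0.014526 = 0.023657/0.014526 = 1.6286.
p-value = 2·P(Z > 1.629) ≈ 0.1034, so at α = 0.05 we fail to reject H₀.

z = 1.6286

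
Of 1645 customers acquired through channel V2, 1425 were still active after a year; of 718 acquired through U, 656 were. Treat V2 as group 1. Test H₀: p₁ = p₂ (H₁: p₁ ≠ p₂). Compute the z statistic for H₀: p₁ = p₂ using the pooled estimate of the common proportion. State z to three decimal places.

p̂₁ = 1425/1645 ≈ 0.86626, p̂₂ = 656/718 ≈ 0.91365.
Pooled p̂ = (1425+656)/(1645+718) = 2081/2363 = 0.88066.
SE = √(p̂(1−p̂)(1/n₁+1/n₂)) = √(0.88066·0.11934·0.00200066) = √(0.000210265) = 0.01450.
z = (0.86626 − 0.91365)/0.01450 = -0.04739/0.01450 = -3.268.
Two-sided p-value ≈ 2·Φ(−3.268) = 0.0011.

z = -3.268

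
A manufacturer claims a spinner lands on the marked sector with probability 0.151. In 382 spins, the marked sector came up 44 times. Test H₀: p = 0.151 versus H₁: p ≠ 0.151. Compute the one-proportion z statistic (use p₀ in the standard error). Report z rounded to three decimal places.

p̂ = 44/382 = 0.11518.
Under H₀, SE = √(0.151·0.849/382) = √(0.000335599) = 0.01832.
z = (0.11518 − 0.151)/0.01832 = -0.03582/0.01832 = -1.955.

z = -1.955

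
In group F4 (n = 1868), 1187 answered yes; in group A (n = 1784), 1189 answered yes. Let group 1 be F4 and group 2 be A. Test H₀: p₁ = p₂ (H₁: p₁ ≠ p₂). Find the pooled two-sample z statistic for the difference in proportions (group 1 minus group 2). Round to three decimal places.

p̂₁ = 1187/1868 ≈ 0.63544, p̂₂ = 1189/1784 ≈ 0.66648.
Pooled p̂ = (1187+1189)/(1868+1784) = 2376/3652 = 0.65060.
SE = √(p̂(1−p̂)(1/n₁+1/n₂)) = √(0.65060·0.34940·0.00109587) = √(0.000249112) = 0.01578.
z = (0.63544 − 0.66648)/0.01578 = -0.03104/0.01578 = -1.967.

z = -1.967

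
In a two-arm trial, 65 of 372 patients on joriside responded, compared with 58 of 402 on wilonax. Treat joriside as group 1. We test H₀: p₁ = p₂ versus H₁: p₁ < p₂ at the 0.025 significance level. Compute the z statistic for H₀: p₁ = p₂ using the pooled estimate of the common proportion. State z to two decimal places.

p̂₁ = 65/372 = 0.1747, p̂₂ = 58/402 = 0.1443.
Pooled p̂ = (65+58)/(372+402) = 123/774 = 0.1589.
SE = √(p̂(1−p̂)(1/n₁+1/n₂)) = √(0.1589·0.8411·0.00517573) = √(0.000691793) = 0.0263.
z = (0.1747 − 0.1443)/0.0263 = 0.0304/0.0263 = 1.16.
p-value = P(Z < 1.158) ≈ 0.8765. With α = 0.025, fail to reject H₀.

z = 1.16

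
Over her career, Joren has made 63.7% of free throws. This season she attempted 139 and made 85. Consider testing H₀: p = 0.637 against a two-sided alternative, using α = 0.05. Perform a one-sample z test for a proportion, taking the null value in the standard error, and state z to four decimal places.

z = -0.6249

p̂ = 85/139 ≈ 0.611511.
Standard error under H₀: √(0.637×0.363/139) = 0.040786.
z = (0.611511 − 0.637)/0.040786 = -0.025489/0.040786 = -0.6249.
Two-sided p-value ≈ 2·Φ(−0.625) = 0.5320, so at α = 0.05 we fail to reject H₀.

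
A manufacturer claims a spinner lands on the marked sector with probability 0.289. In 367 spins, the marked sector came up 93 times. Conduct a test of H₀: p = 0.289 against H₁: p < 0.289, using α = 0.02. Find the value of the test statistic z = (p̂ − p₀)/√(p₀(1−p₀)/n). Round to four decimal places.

p̂ = 93/367 = 0.253406.
Standard error under H₀: √(0.289×0.711/367) = 0.023662.
z = (0.253406 − 0.289)/0.023662 = -0.035594/0.023662 = -1.5043.
p-value = P(Z < -1.504) ≈ 0.0663, so at α = 0.02 we fail to reject H₀.

z = -1.5043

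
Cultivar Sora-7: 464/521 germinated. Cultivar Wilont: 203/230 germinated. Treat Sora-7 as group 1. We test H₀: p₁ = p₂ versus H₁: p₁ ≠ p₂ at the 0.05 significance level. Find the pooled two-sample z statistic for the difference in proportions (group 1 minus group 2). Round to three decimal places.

z = 0.320

p̂₁ = 464/521 ≈ 0.89060, p̂₂ = 203/230 ≈ 0.88261.
Pooled p̂ = (464+203)/(521+230) = 667/751 = 0.88815.
SE = √(0.0993402 × 0.00626721) = 0.02495.
z = (0.89060 − 0.88261)/0.02495 = 0.00799/0.02495 = 0.320.
Two-sided p-value ≈ 2·Φ(−0.320) = 0.7489. With α = 0.05, fail to reject H₀.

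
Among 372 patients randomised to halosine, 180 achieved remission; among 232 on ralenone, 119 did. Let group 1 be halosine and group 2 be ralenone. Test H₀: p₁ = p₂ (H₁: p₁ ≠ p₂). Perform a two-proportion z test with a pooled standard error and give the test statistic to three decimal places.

p̂₁ = 180/372 = 0.48387, p̂₂ = 119/232 = 0.51293.
Pooled p̂ = (180+119)/(372+232) = 299/604 = 0.49503.
SE = √(0.249975 × 0.00699852) = 0.04183.
z = (0.48387 − 0.51293)/0.04183 = -0.02906/0.04183 = -0.695.

z = -0.695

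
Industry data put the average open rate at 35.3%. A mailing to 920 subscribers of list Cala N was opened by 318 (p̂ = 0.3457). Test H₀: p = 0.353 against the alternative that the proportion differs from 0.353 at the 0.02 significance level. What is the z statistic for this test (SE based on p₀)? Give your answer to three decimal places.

p̂ = 318/920 = 0.34565.
Standard error under H₀: √(0.353×0.647/920) = 0.01576.
z = (0.34565 − 0.353)/0.01576 = -0.00735/0.01576 = -0.466.
p-value = 2·P(Z > 0.466) ≈ 0.6410; since p > α = 0.02, fail to reject H₀.

z = -0.466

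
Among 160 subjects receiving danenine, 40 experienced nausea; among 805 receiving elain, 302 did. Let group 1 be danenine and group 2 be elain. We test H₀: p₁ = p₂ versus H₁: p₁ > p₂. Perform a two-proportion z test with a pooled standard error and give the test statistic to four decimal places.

z = -3.0228

p̂₁ = 40/160 ≈ 0.250000, p̂₂ = 302/805 ≈ 0.375155.
Pooled p̂ = (40+302)/(160+805) = 342/965 = 0.354404.
SE = √(p̂(1−p̂)(1/n₁+1/n₂)) = √(0.354404·0.645596·0.00749224) = √(0.00171424) = 0.041403.
z = (0.250000 − 0.375155)/0.041403 = -0.125155/0.041403 = -3.0228.
p-value = P(Z > -3.023) ≈ 0.9987.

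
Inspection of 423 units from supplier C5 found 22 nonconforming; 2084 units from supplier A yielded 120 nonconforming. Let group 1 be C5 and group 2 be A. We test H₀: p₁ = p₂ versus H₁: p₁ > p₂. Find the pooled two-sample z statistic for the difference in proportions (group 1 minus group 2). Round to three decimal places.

z = -0.452

p̂₁ = 22/423 = 0.05201, p̂₂ = 120/2084 = 0.05758.
Pooled p̂ = (22+120)/(423+2084) = 142/2507 = 0.05664.
SE = √(p̂(1−p̂)(1/n₁+1/n₂)) = √(0.05664·0.94336·0.00284391) = √(0.000151959) = 0.01233.
z = (0.05201 − 0.05758)/0.01233 = -0.00557/0.01233 = -0.452.
p-value = P(Z > -0.452) ≈ 0.6744.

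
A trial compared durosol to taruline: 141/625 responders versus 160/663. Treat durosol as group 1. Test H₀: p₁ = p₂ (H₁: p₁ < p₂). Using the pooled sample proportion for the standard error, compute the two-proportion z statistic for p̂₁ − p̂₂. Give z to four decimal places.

p̂₁ = 141/625 ≈ 0.225600, p̂₂ = 160/663 ≈ 0.241327.
Pooled p̂ = (141+160)/(625+663) = 301/1288 = 0.233696.
SE = √(p̂(1−p̂)(1/n₁+1/n₂)) = √(0.233696·0.766304·0.0031083) = √(0.00055664) = 0.023593.
z = (0.225600 − 0.241327)/0.023593 = -0.015727/0.023593 = -0.6666.
p-value = P(Z < -0.667) ≈ 0.2525.

z = -0.6666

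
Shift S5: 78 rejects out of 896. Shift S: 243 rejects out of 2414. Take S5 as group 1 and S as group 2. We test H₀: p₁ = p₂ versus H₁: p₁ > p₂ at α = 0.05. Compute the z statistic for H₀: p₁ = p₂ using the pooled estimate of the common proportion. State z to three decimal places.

p̂₁ = 78/896 ≈ 0.087054, p̂₂ = 243/2414 ≈ 0.100663.
Pooled p̂ = (78+243)/(896+2414) = 321/3310 = 0.096979.
SE = √(0.087574 × 0.00153032) = 0.011577.
z = (0.087054 − 0.100663)/0.011577 = -0.013609/0.011577 = -1.176.
p-value = P(Z > -1.176) ≈ 0.8801. With α = 0.05, fail to reject H₀.

z = -1.176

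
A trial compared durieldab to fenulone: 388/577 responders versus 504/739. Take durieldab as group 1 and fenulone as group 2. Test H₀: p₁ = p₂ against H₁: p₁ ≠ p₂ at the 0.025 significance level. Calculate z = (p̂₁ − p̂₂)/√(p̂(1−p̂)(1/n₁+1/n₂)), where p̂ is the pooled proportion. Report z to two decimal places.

p̂₁ = 388/577 = 0.6724, p̂₂ = 504/739 = 0.6820.
Pooled p̂ = (388+504)/(577+739) = 892/1316 = 0.6778.
SE = √(p̂(1−p̂)(1/n₁+1/n₂)) = √(0.6778·0.3222·0.00308628) = √(0.000673992) = 0.0260.
z = (0.6724 − 0.6820)/0.0260 = -0.0096/0.0260 = -0.37.
Two-sided p-value ≈ 2·Φ(−0.368) = 0.7127; since p > α = 0.025, fail to reject H₀.

z = -0.37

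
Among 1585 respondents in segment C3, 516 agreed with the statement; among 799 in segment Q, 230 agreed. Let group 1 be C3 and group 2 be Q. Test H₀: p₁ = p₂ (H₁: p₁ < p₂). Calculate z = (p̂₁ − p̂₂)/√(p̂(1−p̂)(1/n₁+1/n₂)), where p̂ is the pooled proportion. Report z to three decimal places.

p̂₁ = 516/1585 = 0.325552, p̂₂ = 230/799 = 0.287860.
Pooled p̂ = (516+230)/(1585+799) = 746/2384 = 0.312919.
SE = √(0.215001 × 0.00188248) = 0.020118.
z = (0.325552 − 0.287860)/0.020118 = 0.037692/0.020118 = 1.874.
p-value = P(Z < 1.874) ≈ 0.9695.

z = 1.874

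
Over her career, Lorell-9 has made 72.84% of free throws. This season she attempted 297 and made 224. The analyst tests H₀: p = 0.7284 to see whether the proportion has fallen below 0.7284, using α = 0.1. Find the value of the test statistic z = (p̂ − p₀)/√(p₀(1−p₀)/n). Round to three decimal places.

p̂ = 224/297 = 0.75421.
SE = √(p₀(1−p₀)/n) = √(0.19783/297) = 0.02581.
z = (0.75421 − 0.7284)/0.02581 = 0.02581/0.02581 = 1.000.
p-value = P(Z < 1.000) ≈ 0.8413, so at α = 0.1 we fail to reject H₀.

z = 1.000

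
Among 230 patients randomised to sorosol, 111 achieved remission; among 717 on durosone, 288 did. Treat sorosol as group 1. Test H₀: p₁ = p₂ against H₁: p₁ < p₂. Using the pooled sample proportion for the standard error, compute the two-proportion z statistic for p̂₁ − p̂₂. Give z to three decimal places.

z = 2.163

p̂₁ = 111/230 = 0.48261, p̂₂ = 288/717 = 0.40167.
Pooled p̂ = (111+288)/(230+717) = 399/947 = 0.42133.
SE = √(p̂(1−p̂)(1/n₁+1/n₂)) = √(0.42133·0.57867·0.00574253) = √(0.00140009) = 0.03742.
z = (0.48261 − 0.40167)/0.03742 = 0.08094/0.03742 = 2.163.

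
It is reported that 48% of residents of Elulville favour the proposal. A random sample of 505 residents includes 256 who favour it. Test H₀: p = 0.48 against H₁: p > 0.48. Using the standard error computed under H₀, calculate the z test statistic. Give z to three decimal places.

p̂ = 256/505 = 0.50693.
Standard error under H₀: √(0.48×0.52/505) = 0.02223.
z = (0.50693 − 0.48)/0.02223 = 0.02693/0.02223 = 1.211.
p-value = P(Z > 1.211) ≈ 0.1129.

z = 1.211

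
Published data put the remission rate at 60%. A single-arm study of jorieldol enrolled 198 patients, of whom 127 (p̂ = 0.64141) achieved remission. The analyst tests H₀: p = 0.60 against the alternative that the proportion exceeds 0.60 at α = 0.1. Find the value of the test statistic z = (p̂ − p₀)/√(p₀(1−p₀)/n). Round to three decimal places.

z = 1.190

p̂ = 127/198 ≈ 0.641414.
SE = √(p₀(1−p₀)/n) = √(0.24/198) = 0.034816.
z = (0.641414 − 0.6)/0.034816 = 0.041414/0.034816 = 1.190.
p-value = P(Z > 1.190) ≈ 0.1171, so at α = 0.1 we fail to reject H₀.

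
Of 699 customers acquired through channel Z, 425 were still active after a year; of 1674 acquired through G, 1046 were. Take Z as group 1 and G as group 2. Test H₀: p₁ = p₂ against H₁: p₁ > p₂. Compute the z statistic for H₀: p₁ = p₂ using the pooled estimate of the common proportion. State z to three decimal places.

p̂₁ = 425/699 = 0.60801, p̂₂ = 1046/1674 = 0.62485.
Pooled p̂ = (425+1046)/(699+1674) = 1471/2373 = 0.61989.
SE = √(0.235626 × 0.00202799) = 0.02186.
z = (0.60801 − 0.62485)/0.02186 = -0.01684/0.02186 = -0.770.
p-value = P(Z > -0.770) ≈ 0.7794.

z = -0.770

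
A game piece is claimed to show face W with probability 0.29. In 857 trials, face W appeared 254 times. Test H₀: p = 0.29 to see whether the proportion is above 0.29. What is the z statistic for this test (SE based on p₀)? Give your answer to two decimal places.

z = 0.41

p̂ = 254/857 ≈ 0.2964.
Under H₀, SE = √(0.29·0.71/857) = √(0.000240257) = 0.0155.
z = (0.2964 − 0.29)/0.0155 = 0.0064/0.0155 = 0.41.
p-value = P(Z > 0.412) ≈ 0.3402.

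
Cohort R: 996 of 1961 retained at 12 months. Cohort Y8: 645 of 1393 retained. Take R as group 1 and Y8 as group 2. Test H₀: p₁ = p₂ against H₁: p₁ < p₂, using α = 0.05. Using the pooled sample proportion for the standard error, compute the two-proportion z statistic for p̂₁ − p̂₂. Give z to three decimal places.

z = 2.562

p̂₁ = 996/1961 = 0.507904, p̂₂ = 645/1393 = 0.463029.
Pooled p̂ = (996+645)/(1961+1393) = 1641/3354 = 0.489267.
SE = √(0.249885 × 0.00122782) = 0.017516.
z = (0.507904 − 0.463029)/0.017516 = 0.044875/0.017516 = 2.562.
p-value = P(Z < 2.562) ≈ 0.9948. With α = 0.05, fail to reject H₀.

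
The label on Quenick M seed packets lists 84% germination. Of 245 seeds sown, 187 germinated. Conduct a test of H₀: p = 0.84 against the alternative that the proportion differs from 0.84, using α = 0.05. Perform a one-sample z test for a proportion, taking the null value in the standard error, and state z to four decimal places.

p̂ = 187/245 ≈ 0.763265.
SE = √(p₀(1−p₀)/n) = √(0.1344/245) = 0.023422.
z = (0.763265 − 0.84)/0.023422 = -0.076735/0.023422 = -3.2762.
p-value = 2·P(Z > 3.276) ≈ 0.0011, so at α = 0.05 we reject H₀.

z = -3.2762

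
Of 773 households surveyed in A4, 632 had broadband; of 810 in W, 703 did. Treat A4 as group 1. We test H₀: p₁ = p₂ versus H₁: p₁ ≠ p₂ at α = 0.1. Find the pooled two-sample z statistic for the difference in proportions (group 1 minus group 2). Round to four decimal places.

z = -2.7526

p̂₁ = 632/773 = 0.8175938, p̂₂ = 703/810 = 0.8679012.
Pooled p̂ = (632+703)/(773+810) = 1335/1583 = 0.8433354.
SE = √(0.132121 × 0.00252823) = 0.0182765.
z = (0.8175938 − 0.8679012)/0.0182765 = -0.0503074/0.0182765 = -2.7526.
Two-sided p-value ≈ 2·Φ(−2.753) = 0.0059, so at α = 0.1 we reject H₀.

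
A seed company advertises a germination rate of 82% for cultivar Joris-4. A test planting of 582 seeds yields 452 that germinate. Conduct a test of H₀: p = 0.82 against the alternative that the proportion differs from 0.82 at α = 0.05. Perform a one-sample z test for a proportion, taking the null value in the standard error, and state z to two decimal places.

z = -2.72

p̂ = 452/582 = 0.77663.
SE = √(p₀(1−p₀)/n) = √(0.1476/582) = 0.01593.
z = (0.77663 − 0.82)/0.01593 = -0.04337/0.01593 = -2.72.
Two-sided p-value ≈ 2·Φ(−2.723) = 0.0065; since p < α = 0.05, reject H₀.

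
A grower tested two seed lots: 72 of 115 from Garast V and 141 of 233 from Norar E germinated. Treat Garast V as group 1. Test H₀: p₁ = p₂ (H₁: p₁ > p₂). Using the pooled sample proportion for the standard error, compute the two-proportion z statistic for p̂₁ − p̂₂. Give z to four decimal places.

p̂₁ = 72/115 ≈ 0.626087, p̂₂ = 141/233 ≈ 0.605150.
Pooled p̂ = (72+141)/(115+233) = 213/348 = 0.612069.
SE = √(0.237441 × 0.0129875) = 0.055532.
z = (0.626087 − 0.605150)/0.055532 = 0.020937/0.055532 = 0.3770.

z = 0.3770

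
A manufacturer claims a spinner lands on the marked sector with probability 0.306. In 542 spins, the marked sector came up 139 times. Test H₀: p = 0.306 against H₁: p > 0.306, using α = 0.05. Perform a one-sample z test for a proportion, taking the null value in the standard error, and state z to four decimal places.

z = -2.5029

p̂ = 139/542 ≈ 0.256458.
Under H₀, SE = √(0.306·0.694/542) = √(0.000391815) = 0.019794.
z = (0.256458 − 0.306)/0.019794 = -0.049542/0.019794 = -2.5029.
p-value = P(Z > -2.503) ≈ 0.9938. With α = 0.05, fail to reject H₀.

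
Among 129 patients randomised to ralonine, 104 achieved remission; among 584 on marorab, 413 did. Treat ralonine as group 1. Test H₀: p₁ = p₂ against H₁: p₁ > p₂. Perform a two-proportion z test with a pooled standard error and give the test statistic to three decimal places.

z = 2.280

p̂₁ = 104/129 = 0.80620, p̂₂ = 413/584 = 0.70719.
Pooled p̂ = (104+413)/(129+584) = 517/713 = 0.72511.
SE = √(p̂(1−p̂)(1/n₁+1/n₂)) = √(0.72511·0.27489·0.00946427) = √(0.00188649) = 0.04343.
z = (0.80620 − 0.70719)/0.04343 = 0.09901/0.04343 = 2.280.
p-value = P(Z > 2.280) ≈ 0.0113.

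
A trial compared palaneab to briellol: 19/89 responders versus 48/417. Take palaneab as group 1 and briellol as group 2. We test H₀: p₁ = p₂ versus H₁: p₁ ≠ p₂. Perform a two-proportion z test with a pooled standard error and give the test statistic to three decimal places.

z = 2.486

p̂₁ = 19/89 = 0.213483, p̂₂ = 48/417 = 0.115108.
Pooled p̂ = (19+48)/(89+417) = 67/506 = 0.132411.
SE = √(0.114878 × 0.013634) = 0.039576.
z = (0.213483 − 0.115108)/0.039576 = 0.098375/0.039576 = 2.486.
Two-sided p-value ≈ 2·Φ(−2.486) = 0.0129.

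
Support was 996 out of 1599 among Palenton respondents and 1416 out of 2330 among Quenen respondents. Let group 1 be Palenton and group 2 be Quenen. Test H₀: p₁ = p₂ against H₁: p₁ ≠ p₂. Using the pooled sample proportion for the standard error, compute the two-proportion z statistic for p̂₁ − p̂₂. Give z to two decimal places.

z = 0.96

p̂₁ = 996/1599 ≈ 0.6229, p̂₂ = 1416/2330 ≈ 0.6077.
Pooled p̂ = (996+1416)/(1599+2330) = 2412/3929 = 0.6139.
SE = √(p̂(1−p̂)(1/n₁+1/n₂)) = √(0.6139·0.3861·0.00105458) = √(0.000249963) = 0.0158.
z = (0.6229 − 0.6077)/0.0158 = 0.0152/0.0158 = 0.96.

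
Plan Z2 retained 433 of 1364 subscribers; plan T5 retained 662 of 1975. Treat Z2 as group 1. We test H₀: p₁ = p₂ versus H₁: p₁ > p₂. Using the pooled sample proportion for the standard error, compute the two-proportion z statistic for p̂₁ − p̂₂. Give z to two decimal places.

p̂₁ = 433/1364 ≈ 0.31745, p̂₂ = 662/1975 ≈ 0.33519.
Pooled p̂ = (433+662)/(1364+1975) = 1095/3339 = 0.32794.
SE = √(0.220396 × 0.00123947) = 0.01653.
z = (0.31745 − 0.33519)/0.01653 = -0.01774/0.01653 = -1.07.

z = -1.07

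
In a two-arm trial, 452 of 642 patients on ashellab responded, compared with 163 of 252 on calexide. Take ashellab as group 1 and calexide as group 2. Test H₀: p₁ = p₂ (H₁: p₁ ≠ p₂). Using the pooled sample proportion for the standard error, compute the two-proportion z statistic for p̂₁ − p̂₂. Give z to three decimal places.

p̂₁ = 452/642 ≈ 0.70405, p̂₂ = 163/252 ≈ 0.64683.
Pooled p̂ = (452+163)/(642+252) = 615/894 = 0.68792.
SE = √(p̂(1−p̂)(1/n₁+1/n₂)) = √(0.68792·0.31208·0.00552589) = √(0.00118633) = 0.03444.
z = (0.70405 − 0.64683)/0.03444 = 0.05722/0.03444 = 1.661.

z = 1.661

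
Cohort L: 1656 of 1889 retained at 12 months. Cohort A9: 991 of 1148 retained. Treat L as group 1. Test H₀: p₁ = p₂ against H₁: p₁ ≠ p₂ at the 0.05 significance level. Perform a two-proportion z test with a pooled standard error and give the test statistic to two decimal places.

p̂₁ = 1656/1889 = 0.87665, p̂₂ = 991/1148 = 0.86324.
Pooled p̂ = (1656+991)/(1889+1148) = 2647/3037 = 0.87158.
SE = √(0.111925 × 0.00140046) = 0.01252.
z = (0.87665 − 0.86324)/0.01252 = 0.01341/0.01252 = 1.07.
Two-sided p-value ≈ 2·Φ(−1.071) = 0.2840. With α = 0.05, fail to reject H₀.

z = 1.07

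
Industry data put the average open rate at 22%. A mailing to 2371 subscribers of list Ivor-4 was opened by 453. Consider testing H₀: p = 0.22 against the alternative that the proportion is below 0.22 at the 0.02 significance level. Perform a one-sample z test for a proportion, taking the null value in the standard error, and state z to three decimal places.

z = -3.402

p̂ = 453/2371 ≈ 0.191059.
Standard error under H₀: √(0.22×0.78/2371) = 0.008507.
z = (0.191059 − 0.22)/0.008507 = -0.028941/0.008507 = -3.402.
p-value = P(Z < -3.402) ≈ 0.0003, so at α = 0.02 we reject H₀.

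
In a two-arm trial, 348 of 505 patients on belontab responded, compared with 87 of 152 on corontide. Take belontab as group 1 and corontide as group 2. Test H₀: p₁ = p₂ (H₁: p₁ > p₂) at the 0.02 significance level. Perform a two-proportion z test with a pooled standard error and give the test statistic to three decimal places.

z = 2.668

p̂₁ = 348/505 = 0.68911, p̂₂ = 87/152 = 0.57237.
Pooled p̂ = (348+87)/(505+152) = 435/657 = 0.66210.
SE = √(p̂(1−p̂)(1/n₁+1/n₂)) = √(0.66210·0.33790·0.00855915) = √(0.00191488) = 0.04376.
z = (0.68911 − 0.57237)/0.04376 = 0.11674/0.04376 = 2.668.
p-value = P(Z > 2.668) ≈ 0.0038; since p < α = 0.02, reject H₀.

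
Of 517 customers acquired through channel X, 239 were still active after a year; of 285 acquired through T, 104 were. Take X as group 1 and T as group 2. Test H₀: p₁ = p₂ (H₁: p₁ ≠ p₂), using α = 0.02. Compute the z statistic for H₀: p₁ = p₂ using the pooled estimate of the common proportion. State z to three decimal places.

p̂₁ = 239/517 ≈ 0.46228, p̂₂ = 104/285 ≈ 0.36491.
Pooled p̂ = (239+104)/(517+285) = 343/802 = 0.42768.
SE = √(p̂(1−p̂)(1/n₁+1/n₂)) = √(0.42768·0.57232·0.00544301) = √(0.00133228) = 0.03650.
z = (0.46228 − 0.36491)/0.03650 = 0.09737/0.03650 = 2.668.
Two-sided p-value ≈ 2·Φ(−2.668) = 0.0076. With α = 0.02, reject H₀.

z = 2.668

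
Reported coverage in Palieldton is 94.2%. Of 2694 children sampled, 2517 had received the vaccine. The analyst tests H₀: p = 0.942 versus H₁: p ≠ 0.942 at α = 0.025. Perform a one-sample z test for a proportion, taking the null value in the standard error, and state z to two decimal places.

z = -1.71

p̂ = 2517/2694 ≈ 0.9343.
Standard error under H₀: √(0.942×0.058/2694) = 0.0045.
z = (0.9343 − 0.942)/0.0045 = -0.0077/0.0045 = -1.71.
Two-sided p-value ≈ 2·Φ(−1.710) = 0.0872, so at α = 0.025 we fail to reject H₀.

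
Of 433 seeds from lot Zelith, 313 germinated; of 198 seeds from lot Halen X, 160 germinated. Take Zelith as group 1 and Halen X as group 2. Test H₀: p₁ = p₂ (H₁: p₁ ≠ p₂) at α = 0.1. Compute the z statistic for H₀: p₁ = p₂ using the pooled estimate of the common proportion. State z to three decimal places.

p̂₁ = 313/433 = 0.72286, p̂₂ = 160/198 = 0.80808.
Pooled p̂ = (313+160)/(433+198) = 473/631 = 0.74960.
SE = √(0.187698 × 0.00735997) = 0.03717.
z = (0.72286 − 0.80808)/0.03717 = -0.08522/0.03717 = -2.293.
p-value = 2·P(Z > 2.293) ≈ 0.0219, so at α = 0.1 we reject H₀.

z = -2.293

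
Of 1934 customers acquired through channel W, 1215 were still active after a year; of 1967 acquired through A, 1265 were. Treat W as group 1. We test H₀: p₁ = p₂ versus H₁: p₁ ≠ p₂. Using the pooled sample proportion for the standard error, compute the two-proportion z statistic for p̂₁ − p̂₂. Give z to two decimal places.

p̂₁ = 1215/1934 = 0.6282, p̂₂ = 1265/1967 = 0.6431.
Pooled p̂ = (1215+1265)/(1934+1967) = 2480/3901 = 0.6357.
SE = √(p̂(1−p̂)(1/n₁+1/n₂)) = √(0.6357·0.3643·0.00102545) = √(0.00023747) = 0.0154.
z = (0.6282 − 0.6431)/0.0154 = -0.0149/0.0154 = -0.97.
p-value = 2·P(Z > 0.966) ≈ 0.3343.

z = -0.97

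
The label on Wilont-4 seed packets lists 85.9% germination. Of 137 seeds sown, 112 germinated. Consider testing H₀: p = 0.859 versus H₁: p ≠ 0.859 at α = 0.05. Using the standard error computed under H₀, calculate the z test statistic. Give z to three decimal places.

p̂ = 112/137 = 0.81752.
Under H₀, SE = √(0.859·0.141/137) = √(0.00088408) = 0.02973.
z = (0.81752 − 0.859)/0.02973 = -0.04148/0.02973 = -1.395.
p-value = 2·P(Z > 1.395) ≈ 0.1630; since p > α = 0.05, fail to reject H₀.

z = -1.395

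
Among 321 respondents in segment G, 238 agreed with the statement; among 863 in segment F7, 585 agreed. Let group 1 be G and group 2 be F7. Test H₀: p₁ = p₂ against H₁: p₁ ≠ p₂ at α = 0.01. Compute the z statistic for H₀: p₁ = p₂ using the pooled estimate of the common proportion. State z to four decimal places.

z = 2.1120

p̂₁ = 238/321 ≈ 0.741433, p̂₂ = 585/863 ≈ 0.677868.
Pooled p̂ = (238+585)/(321+863) = 823/1184 = 0.695101.
SE = √(0.211935 × 0.00427401) = 0.030097.
z = (0.741433 − 0.677868)/0.030097 = 0.063565/0.030097 = 2.1120.
p-value = 2·P(Z > 2.112) ≈ 0.0347, so at α = 0.01 we fail to reject H₀.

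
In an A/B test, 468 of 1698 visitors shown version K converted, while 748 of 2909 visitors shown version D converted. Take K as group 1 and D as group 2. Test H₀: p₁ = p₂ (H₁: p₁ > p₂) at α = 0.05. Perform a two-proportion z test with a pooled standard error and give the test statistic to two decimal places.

p̂₁ = 468/1698 = 0.2756, p̂₂ = 748/2909 = 0.2571.
Pooled p̂ = (468+748)/(1698+2909) = 1216/4607 = 0.2639.
SE = √(p̂(1−p̂)(1/n₁+1/n₂)) = √(0.2639·0.7361·0.000932689) = √(0.000181201) = 0.0135.
z = (0.2756 − 0.2571)/0.0135 = 0.0185/0.0135 = 1.37.
p-value = P(Z > 1.373) ≈ 0.0848; since p > α = 0.05, fail to reject H₀.

z = 1.37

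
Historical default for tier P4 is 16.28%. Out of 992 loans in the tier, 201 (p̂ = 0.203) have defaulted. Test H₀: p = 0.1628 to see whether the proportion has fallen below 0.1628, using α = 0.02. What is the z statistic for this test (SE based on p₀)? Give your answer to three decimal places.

z = 3.397

p̂ = 201/992 ≈ 0.202621.
Under H₀, SE = √(0.1628·0.8372/992) = √(0.000137395) = 0.011722.
z = (0.202621 − 0.1628)/0.011722 = 0.039821/0.011722 = 3.397.
p-value = P(Z < 3.397) ≈ 0.9997. With α = 0.02, fail to reject H₀.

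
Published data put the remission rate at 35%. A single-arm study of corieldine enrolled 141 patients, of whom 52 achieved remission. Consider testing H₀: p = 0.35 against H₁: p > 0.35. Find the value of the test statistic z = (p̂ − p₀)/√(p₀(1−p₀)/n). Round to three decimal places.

p̂ = 52/141 ≈ 0.36879.
SE = √(p₀(1−p₀)/n) = √(0.2275/141) = 0.04017.
z = (0.36879 − 0.35)/0.04017 = 0.01879/0.04017 = 0.468.
p-value = P(Z > 0.468) ≈ 0.3199.

z = 0.468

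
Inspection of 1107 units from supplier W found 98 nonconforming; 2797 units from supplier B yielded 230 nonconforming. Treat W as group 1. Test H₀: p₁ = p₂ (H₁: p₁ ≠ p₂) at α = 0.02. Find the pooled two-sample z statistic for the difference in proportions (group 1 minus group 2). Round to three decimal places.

z = 0.639

p̂₁ = 98/1107 ≈ 0.088528, p̂₂ = 230/2797 ≈ 0.082231.
Pooled p̂ = (98+230)/(1107+2797) = 328/3904 = 0.084016.
SE = √(p̂(1−p̂)(1/n₁+1/n₂)) = √(0.084016·0.915984·0.00126087) = √(9.70334e-05) = 0.009851.
z = (0.088528 − 0.082231)/0.009851 = 0.006297/0.009851 = 0.639.
p-value = 2·P(Z > 0.639) ≈ 0.5227. With α = 0.02, fail to reject H₀.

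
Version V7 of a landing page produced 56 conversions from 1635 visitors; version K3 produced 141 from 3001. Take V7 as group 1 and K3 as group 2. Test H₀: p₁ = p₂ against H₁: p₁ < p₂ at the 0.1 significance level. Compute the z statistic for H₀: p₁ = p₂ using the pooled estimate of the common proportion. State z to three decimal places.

p̂₁ = 56/1635 = 0.034251, p̂₂ = 141/3001 = 0.046984.
Pooled p̂ = (56+141)/(1635+3001) = 197/4636 = 0.042494.
SE = √(0.0406878 × 0.000944843) = 0.006200.
z = (0.034251 − 0.046984)/0.006200 = -0.012733/0.006200 = -2.054.
p-value = P(Z < -2.054) ≈ 0.0200, so at α = 0.1 we reject H₀.

z = -2.054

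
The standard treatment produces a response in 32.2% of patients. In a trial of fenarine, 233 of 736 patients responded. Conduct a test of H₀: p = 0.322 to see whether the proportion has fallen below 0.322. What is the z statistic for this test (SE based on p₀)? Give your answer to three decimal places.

z = -0.315

p̂ = 233/736 ≈ 0.31658.
Under H₀, SE = √(0.322·0.678/736) = √(0.000296625) = 0.01722.
z = (0.31658 − 0.322)/0.01722 = -0.00542/0.01722 = -0.315.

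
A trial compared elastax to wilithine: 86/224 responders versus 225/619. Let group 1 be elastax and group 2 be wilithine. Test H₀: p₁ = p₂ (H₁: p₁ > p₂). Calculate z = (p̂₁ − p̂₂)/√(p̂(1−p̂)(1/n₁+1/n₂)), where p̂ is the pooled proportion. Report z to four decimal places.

p̂₁ = 86/224 ≈ 0.383929, p̂₂ = 225/619 ≈ 0.363489.
Pooled p̂ = (86+225)/(224+619) = 311/843 = 0.368921.
SE = √(p̂(1−p̂)(1/n₁+1/n₂)) = √(0.368921·0.631079·0.00607979) = √(0.00141549) = 0.037623.
z = (0.383929 − 0.363489)/0.037623 = 0.020440/0.037623 = 0.5433.
p-value = P(Z > 0.543) ≈ 0.2935.

z = 0.5433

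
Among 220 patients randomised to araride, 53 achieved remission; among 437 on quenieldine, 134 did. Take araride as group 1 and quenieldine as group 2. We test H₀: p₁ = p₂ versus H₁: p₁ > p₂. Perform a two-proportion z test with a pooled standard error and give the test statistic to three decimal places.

z = -1.762

p̂₁ = 53/220 ≈ 0.24091, p̂₂ = 134/437 ≈ 0.30664.
Pooled p̂ = (53+134)/(220+437) = 187/657 = 0.28463.
SE = √(0.203615 × 0.00683378) = 0.03730.
z = (0.24091 − 0.30664)/0.03730 = -0.06573/0.03730 = -1.762.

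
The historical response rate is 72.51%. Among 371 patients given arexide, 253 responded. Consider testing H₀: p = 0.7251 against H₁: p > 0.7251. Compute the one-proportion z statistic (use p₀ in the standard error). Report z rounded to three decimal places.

z = -1.862

p̂ = 253/371 = 0.68194.
Under H₀, SE = √(0.7251·0.2749/371) = √(0.000537278) = 0.02318.
z = (0.68194 − 0.7251)/0.02318 = -0.04316/0.02318 = -1.862.
p-value = P(Z > -1.862) ≈ 0.9687.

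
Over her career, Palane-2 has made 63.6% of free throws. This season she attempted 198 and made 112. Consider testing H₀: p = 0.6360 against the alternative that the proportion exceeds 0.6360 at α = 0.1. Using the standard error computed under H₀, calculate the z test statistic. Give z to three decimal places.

z = -2.057

p̂ = 112/198 = 0.56566.
Standard error under H₀: √(0.636×0.364/198) = 0.03419.
z = (0.56566 − 0.636)/0.03419 = -0.07034/0.03419 = -2.057.
p-value = P(Z > -2.057) ≈ 0.9802, so at α = 0.1 we fail to reject H₀.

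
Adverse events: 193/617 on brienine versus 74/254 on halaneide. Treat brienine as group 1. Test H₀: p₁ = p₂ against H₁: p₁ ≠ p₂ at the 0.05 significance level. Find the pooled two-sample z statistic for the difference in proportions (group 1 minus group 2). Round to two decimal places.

p̂₁ = 193/617 ≈ 0.3128, p̂₂ = 74/254 ≈ 0.2913.
Pooled p̂ = (193+74)/(617+254) = 267/871 = 0.3065.
SE = √(p̂(1−p̂)(1/n₁+1/n₂)) = √(0.3065·0.6935·0.00555775) = √(0.00118144) = 0.0344.
z = (0.3128 − 0.2913)/0.0344 = 0.0215/0.0344 = 0.62.
p-value = 2·P(Z > 0.624) ≈ 0.5323; since p > α = 0.05, fail to reject H₀.

z = 0.62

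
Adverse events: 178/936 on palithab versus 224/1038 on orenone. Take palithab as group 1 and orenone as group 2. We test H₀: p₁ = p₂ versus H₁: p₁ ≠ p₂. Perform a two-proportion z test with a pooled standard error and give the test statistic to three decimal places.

z = -1.412

p̂₁ = 178/936 ≈ 0.19017, p̂₂ = 224/1038 ≈ 0.21580.
Pooled p̂ = (178+224)/(936+1038) = 402/1974 = 0.20365.
SE = √(0.162175 × 0.00203177) = 0.01815.
z = (0.19017 − 0.21580)/0.01815 = -0.02563/0.01815 = -1.412.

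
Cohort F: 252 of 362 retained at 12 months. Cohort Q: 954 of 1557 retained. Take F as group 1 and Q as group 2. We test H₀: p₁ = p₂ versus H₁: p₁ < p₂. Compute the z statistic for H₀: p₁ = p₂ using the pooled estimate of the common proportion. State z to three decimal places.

p̂₁ = 252/362 ≈ 0.69613, p̂₂ = 954/1557 ≈ 0.61272.
Pooled p̂ = (252+954)/(362+1557) = 1206/1919 = 0.62845.
SE = √(p̂(1−p̂)(1/n₁+1/n₂)) = √(0.62845·0.37155·0.00340469) = √(0.000794996) = 0.02820.
z = (0.69613 − 0.61272)/0.02820 = 0.08341/0.02820 = 2.958.
p-value = P(Z < 2.958) ≈ 0.9985.

z = 2.958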